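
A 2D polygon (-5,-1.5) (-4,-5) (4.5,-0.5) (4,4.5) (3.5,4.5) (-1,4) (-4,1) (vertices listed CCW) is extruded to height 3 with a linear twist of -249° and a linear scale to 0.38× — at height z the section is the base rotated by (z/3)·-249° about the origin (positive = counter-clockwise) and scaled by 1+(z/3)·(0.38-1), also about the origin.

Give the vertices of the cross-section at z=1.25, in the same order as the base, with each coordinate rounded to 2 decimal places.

Cross-section at z=1.25: (-0.20,3.87) (-2.90,3.76) (-1.15,-3.15) (2.54,-3.67) (2.62,-3.31) (3.06,0.02) (1.43,2.71)

t = z/height = 1.25/3 = 0.416667
s = 1 + (scale-1)·z/height = 1 + (0.38-1)·1.25/3 = 0.741667
θ = twist·z/height = -249°·1.25/3 = -103.7500° = -1.810779 rad
cos θ = -0.237686, sin θ = -0.971342 (intermediates below are computed at full precision and shown rounded to 5 d.p.)
v1: (-5,-1.5) → rotate → (-0.26858,5.21324) → ×s → (-0.19920,3.86649) → (-0.20,3.87)
v2: (-4,-5) → rotate → (-3.90597,5.07380) → ×s → (-2.89693,3.76307) → (-2.90,3.76)
v3: (4.5,-0.5) → rotate → (-1.55526,-4.25220) → ×s → (-1.15348,-3.15371) → (-1.15,-3.15)
v4: (4,4.5) → rotate → (3.42030,-4.95495) → ×s → (2.53672,-3.67492) → (2.54,-3.67)
v5: (3.5,4.5) → rotate → (3.53914,-4.46928) → ×s → (2.62486,-3.31472) → (2.62,-3.31)
v6: (-1,4) → rotate → (4.12305,0.02060) → ×s → (3.05793,0.01528) → (3.06,0.02)
v7: (-4,1) → rotate → (1.92209,3.64768) → ×s → (1.42555,2.70536) → (1.43,2.71)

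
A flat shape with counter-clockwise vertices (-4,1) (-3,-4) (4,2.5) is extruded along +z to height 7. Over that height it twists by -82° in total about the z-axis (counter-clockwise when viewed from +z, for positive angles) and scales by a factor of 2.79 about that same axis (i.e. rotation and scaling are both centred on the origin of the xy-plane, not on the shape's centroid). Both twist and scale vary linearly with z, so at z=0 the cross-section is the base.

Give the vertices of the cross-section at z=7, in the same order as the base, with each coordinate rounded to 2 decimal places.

Cross-section at z=7: (1.21,11.44) (-12.22,6.74) (8.46,-10.08)

t = z/height = 7/7 = 1
s = 1 + (scale-1)·z/height = 1 + (2.79-1)·7/7 = 2.790000
θ = twist·z/height = -82°·7/7 = -82.0000° = -1.431170 rad
cos θ = 0.139173, sin θ = -0.990268 (intermediates below are computed at full precision and shown rounded to 5 d.p.)
v1: (-4,1) → rotate → (0.43358,4.10025) → ×s → (1.20968,11.43968) → (1.21,11.44)
v2: (-3,-4) → rotate → (-4.37859,2.41411) → ×s → (-12.21627,6.73537) → (-12.22,6.74)
v3: (4,2.5) → rotate → (3.03236,-3.61314) → ×s → (8.46029,-10.08066) → (8.46,-10.08)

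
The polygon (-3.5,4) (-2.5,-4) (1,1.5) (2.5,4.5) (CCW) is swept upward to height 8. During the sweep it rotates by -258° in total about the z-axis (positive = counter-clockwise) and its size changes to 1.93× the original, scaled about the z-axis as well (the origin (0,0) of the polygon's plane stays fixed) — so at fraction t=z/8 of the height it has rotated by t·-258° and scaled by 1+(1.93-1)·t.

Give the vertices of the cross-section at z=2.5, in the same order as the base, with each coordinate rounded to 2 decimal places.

Cross-section at z=2.5: (4.36,5.30) (-5.62,2.34) (2.12,-0.96) (6.26,-2.24)

t = z/height = 2.5/8 = 0.3125
s = 1 + (scale-1)·z/height = 1 + (1.93-1)·2.5/8 = 1.290625
θ = twist·z/height = -258°·2.5/8 = -80.6250° = -1.407172 rad
cos θ = 0.162895, sin θ = -0.986643 (intermediates below are computed at full precision and shown rounded to 5 d.p.)
v1: (-3.5,4) → rotate → (3.37644,4.10483) → ×s → (4.35772,5.29780) → (4.36,5.30)
v2: (-2.5,-4) → rotate → (-4.35381,1.81503) → ×s → (-5.61914,2.34252) → (-5.62,2.34)
v3: (1,1.5) → rotate → (1.64286,-0.74230) → ×s → (2.12032,-0.95803) → (2.12,-0.96)
v4: (2.5,4.5) → rotate → (4.84713,-1.73358) → ×s → (6.25583,-2.23740) → (6.26,-2.24)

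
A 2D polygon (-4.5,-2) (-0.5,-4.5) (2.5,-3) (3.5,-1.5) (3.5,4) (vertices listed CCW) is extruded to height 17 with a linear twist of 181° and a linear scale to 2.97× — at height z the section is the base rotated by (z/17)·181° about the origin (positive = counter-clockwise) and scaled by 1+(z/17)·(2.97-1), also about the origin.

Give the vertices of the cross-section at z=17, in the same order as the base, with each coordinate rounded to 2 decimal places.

t = z/height = 17/17 = 1
s = 1 + (scale-1)·z/height = 1 + (2.97-1)·17/17 = 2.970000
θ = twist·z/height = 181°·17/17 = 181.0000° = 3.159046 rad
cos θ = -0.999848, sin θ = -0.017452 (intermediates below are computed at full precision and shown rounded to 5 d.p.)
v1: (-4.5,-2) → rotate → (4.46441,2.07823) → ×s → (13.25930,6.17235) → (13.26,6.17)
v2: (-0.5,-4.5) → rotate → (0.42139,4.50804) → ×s → (1.25152,13.38888) → (1.25,13.39)
v3: (2.5,-3) → rotate → (-2.55198,2.95591) → ×s → (-7.57937,8.77906) → (-7.58,8.78)
v4: (3.5,-1.5) → rotate → (-3.52565,1.43869) → ×s → (-10.47117,4.27290) → (-10.47,4.27)
v5: (3.5,4) → rotate → (-3.42966,-4.06047) → ×s → (-10.18608,-12.05961) → (-10.19,-12.06)

Cross-section at z=17: (13.26,6.17) (1.25,13.39) (-7.58,8.78) (-10.47,4.27) (-10.19,-12.06)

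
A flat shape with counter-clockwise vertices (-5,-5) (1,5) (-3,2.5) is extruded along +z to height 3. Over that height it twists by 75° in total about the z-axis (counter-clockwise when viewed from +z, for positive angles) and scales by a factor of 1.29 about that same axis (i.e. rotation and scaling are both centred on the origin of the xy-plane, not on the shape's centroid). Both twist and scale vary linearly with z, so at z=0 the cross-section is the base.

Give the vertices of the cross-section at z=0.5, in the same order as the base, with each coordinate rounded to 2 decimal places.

t = z/height = 0.5/3 = 0.166667
s = 1 + (scale-1)·z/height = 1 + (1.29-1)·0.5/3 = 1.048333
θ = twist·z/height = 75°·0.5/3 = 12.5000° = 0.218166 rad
cos θ = 0.976296, sin θ = 0.216440 (intermediates below are computed at full precision and shown rounded to 5 d.p.)
v1: (-5,-5) → rotate → (-3.79928,-5.96368) → ×s → (-3.98291,-6.25192) → (-3.98,-6.25)
v2: (1,5) → rotate → (-0.10590,5.09792) → ×s → (-0.11102,5.34432) → (-0.11,5.34)
v3: (-3,2.5) → rotate → (-3.46999,1.79142) → ×s → (-3.63770,1.87801) → (-3.64,1.88)

Cross-section at z=0.5: (-3.98,-6.25) (-0.11,5.34) (-3.64,1.88)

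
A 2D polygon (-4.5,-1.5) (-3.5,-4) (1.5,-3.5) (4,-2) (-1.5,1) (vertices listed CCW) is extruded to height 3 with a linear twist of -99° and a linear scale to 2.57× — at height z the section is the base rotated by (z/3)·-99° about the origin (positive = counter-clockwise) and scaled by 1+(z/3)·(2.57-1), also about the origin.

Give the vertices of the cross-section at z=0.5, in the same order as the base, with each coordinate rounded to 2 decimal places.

t = z/height = 0.5/3 = 0.166667
s = 1 + (scale-1)·z/height = 1 + (2.57-1)·0.5/3 = 1.261667
θ = twist·z/height = -99°·0.5/3 = -16.5000° = -0.287979 rad
cos θ = 0.958820, sin θ = -0.284015 (intermediates below are computed at full precision and shown rounded to 5 d.p.)
v1: (-4.5,-1.5) → rotate → (-4.74071,-0.16016) → ×s → (-5.98120,-0.20207) → (-5.98,-0.20)
v2: (-3.5,-4) → rotate → (-4.49193,-2.84123) → ×s → (-5.66732,-3.58468) → (-5.67,-3.58)
v3: (1.5,-3.5) → rotate → (0.44418,-3.78189) → ×s → (0.56040,-4.77149) → (0.56,-4.77)
v4: (4,-2) → rotate → (3.26725,-3.05370) → ×s → (4.12218,-3.85275) → (4.12,-3.85)
v5: (-1.5,1) → rotate → (-1.15421,1.38484) → ×s → (-1.45623,1.74721) → (-1.46,1.75)

Cross-section at z=0.5: (-5.98,-0.20) (-5.67,-3.58) (0.56,-4.77) (4.12,-3.85) (-1.46,1.75)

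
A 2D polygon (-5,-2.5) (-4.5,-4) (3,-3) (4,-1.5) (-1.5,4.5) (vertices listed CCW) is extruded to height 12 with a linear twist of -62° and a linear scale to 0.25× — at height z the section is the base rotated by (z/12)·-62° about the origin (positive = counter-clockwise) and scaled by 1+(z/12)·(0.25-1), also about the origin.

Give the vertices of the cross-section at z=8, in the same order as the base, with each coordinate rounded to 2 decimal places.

t = z/height = 8/12 = 0.666667
s = 1 + (scale-1)·z/height = 1 + (0.25-1)·8/12 = 0.500000
θ = twist·z/height = -62°·8/12 = -41.3333° = -0.721403 rad
cos θ = 0.750880, sin θ = -0.660439 (intermediates below are computed at full precision and shown rounded to 5 d.p.)
v1: (-5,-2.5) → rotate → (-5.40550,1.42499) → ×s → (-2.70275,0.71250) → (-2.70,0.71)
v2: (-4.5,-4) → rotate → (-6.02071,-0.03155) → ×s → (-3.01036,-0.01577) → (-3.01,-0.02)
v3: (3,-3) → rotate → (0.27132,-4.23396) → ×s → (0.13566,-2.11698) → (0.14,-2.12)
v4: (4,-1.5) → rotate → (2.01286,-3.76807) → ×s → (1.00643,-1.88404) → (1.01,-1.88)
v5: (-1.5,4.5) → rotate → (1.84565,4.36962) → ×s → (0.92283,2.18481) → (0.92,2.18)

Cross-section at z=8: (-2.70,0.71) (-3.01,-0.02) (0.14,-2.12) (1.01,-1.88) (0.92,2.18)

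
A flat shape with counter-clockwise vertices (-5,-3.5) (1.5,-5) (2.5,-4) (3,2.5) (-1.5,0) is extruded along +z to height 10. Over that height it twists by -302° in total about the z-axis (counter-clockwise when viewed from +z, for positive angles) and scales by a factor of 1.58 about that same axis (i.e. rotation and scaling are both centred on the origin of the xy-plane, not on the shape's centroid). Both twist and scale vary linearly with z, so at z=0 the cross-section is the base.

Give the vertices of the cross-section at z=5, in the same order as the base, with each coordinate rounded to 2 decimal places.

t = z/height = 5/10 = 0.5
s = 1 + (scale-1)·z/height = 1 + (1.58-1)·5/10 = 1.290000
θ = twist·z/height = -302°·5/10 = -151.0000° = -2.635447 rad
cos θ = -0.874620, sin θ = -0.484810 (intermediates below are computed at full precision and shown rounded to 5 d.p.)
v1: (-5,-3.5) → rotate → (2.67626,5.48522) → ×s → (3.45238,7.07593) → (3.45,7.08)
v2: (1.5,-5) → rotate → (-3.73598,3.64588) → ×s → (-4.81941,4.70319) → (-4.82,4.70)
v3: (2.5,-4) → rotate → (-4.12579,2.28645) → ×s → (-5.32227,2.94953) → (-5.32,2.95)
v4: (3,2.5) → rotate → (-1.41184,-3.64098) → ×s → (-1.82127,-4.69686) → (-1.82,-4.70)
v5: (-1.5,0) → rotate → (1.31193,0.72721) → ×s → (1.69239,0.93811) → (1.69,0.94)

Cross-section at z=5: (3.45,7.08) (-4.82,4.70) (-5.32,2.95) (-1.82,-4.70) (1.69,0.94)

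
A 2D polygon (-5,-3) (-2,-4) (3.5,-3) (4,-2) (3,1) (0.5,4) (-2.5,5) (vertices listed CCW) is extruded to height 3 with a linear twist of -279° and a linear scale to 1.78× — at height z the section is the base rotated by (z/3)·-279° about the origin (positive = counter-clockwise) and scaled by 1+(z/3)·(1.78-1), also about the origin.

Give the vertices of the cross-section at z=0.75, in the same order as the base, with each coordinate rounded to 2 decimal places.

t = z/height = 0.75/3 = 0.25
s = 1 + (scale-1)·z/height = 1 + (1.78-1)·0.75/3 = 1.195000
θ = twist·z/height = -279°·0.75/3 = -69.7500° = -1.217367 rad
cos θ = 0.346117, sin θ = -0.938191 (intermediates below are computed at full precision and shown rounded to 5 d.p.)
v1: (-5,-3) → rotate → (-4.54516,3.65261) → ×s → (-5.43147,4.36486) → (-5.43,4.36)
v2: (-2,-4) → rotate → (-4.44500,0.49191) → ×s → (-5.31177,0.58784) → (-5.31,0.59)
v3: (3.5,-3) → rotate → (-1.60316,-4.32202) → ×s → (-1.91578,-5.16481) → (-1.92,-5.16)
v4: (4,-2) → rotate → (-0.49191,-4.44500) → ×s → (-0.58784,-5.31177) → (-0.59,-5.31)
v5: (3,1) → rotate → (1.97654,-2.46846) → ×s → (2.36197,-2.94981) → (2.36,-2.95)
v6: (0.5,4) → rotate → (3.92582,0.91537) → ×s → (4.69136,1.09387) → (4.69,1.09)
v7: (-2.5,5) → rotate → (3.82566,4.07606) → ×s → (4.57167,4.87090) → (4.57,4.87)

Cross-section at z=0.75: (-5.43,4.36) (-5.31,0.59) (-1.92,-5.16) (-0.59,-5.31) (2.36,-2.95) (4.69,1.09) (4.57,4.87)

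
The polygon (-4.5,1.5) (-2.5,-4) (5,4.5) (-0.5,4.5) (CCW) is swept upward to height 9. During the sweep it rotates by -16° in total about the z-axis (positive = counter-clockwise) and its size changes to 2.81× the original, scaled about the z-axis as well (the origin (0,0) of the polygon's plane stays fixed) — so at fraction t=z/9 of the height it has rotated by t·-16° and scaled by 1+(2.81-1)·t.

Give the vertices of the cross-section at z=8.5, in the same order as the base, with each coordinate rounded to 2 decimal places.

t = z/height = 8.5/9 = 0.944444
s = 1 + (scale-1)·z/height = 1 + (2.81-1)·8.5/9 = 2.709444
θ = twist·z/height = -16°·8.5/9 = -15.1111° = -0.263739 rad
cos θ = 0.965422, sin θ = -0.260692 (intermediates below are computed at full precision and shown rounded to 5 d.p.)
v1: (-4.5,1.5) → rotate → (-3.95336,2.62125) → ×s → (-10.71141,7.10212) → (-10.71,7.10)
v2: (-2.5,-4) → rotate → (-3.45632,-3.20996) → ×s → (-9.36471,-8.69721) → (-9.36,-8.70)
v3: (5,4.5) → rotate → (6.00022,3.04094) → ×s → (16.25727,8.23926) → (16.26,8.24)
v4: (-0.5,4.5) → rotate → (0.69040,4.47475) → ×s → (1.87061,12.12407) → (1.87,12.12)

Cross-section at z=8.5: (-10.71,7.10) (-9.36,-8.70) (16.26,8.24) (1.87,12.12)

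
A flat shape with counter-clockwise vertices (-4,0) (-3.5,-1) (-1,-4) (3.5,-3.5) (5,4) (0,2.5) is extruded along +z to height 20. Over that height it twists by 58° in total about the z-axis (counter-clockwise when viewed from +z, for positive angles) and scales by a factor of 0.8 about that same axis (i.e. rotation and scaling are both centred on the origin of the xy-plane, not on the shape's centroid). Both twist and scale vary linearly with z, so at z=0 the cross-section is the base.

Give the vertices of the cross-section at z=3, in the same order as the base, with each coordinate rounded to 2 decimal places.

t = z/height = 3/20 = 0.15
s = 1 + (scale-1)·z/height = 1 + (0.8-1)·3/20 = 0.970000
θ = twist·z/height = 58°·3/20 = 8.7000° = 0.151844 rad
cos θ = 0.988494, sin θ = 0.151261 (intermediates below are computed at full precision and shown rounded to 5 d.p.)
v1: (-4,0) → rotate → (-3.95398,-0.60504) → ×s → (-3.83536,-0.58689) → (-3.84,-0.59)
v2: (-3.5,-1) → rotate → (-3.30847,-1.51791) → ×s → (-3.20921,-1.47237) → (-3.21,-1.47)
v3: (-1,-4) → rotate → (-0.38345,-4.10524) → ×s → (-0.37195,-3.98208) → (-0.37,-3.98)
v4: (3.5,-3.5) → rotate → (3.98914,-2.93032) → ×s → (3.86947,-2.84241) → (3.87,-2.84)
v5: (5,4) → rotate → (4.33743,4.71028) → ×s → (4.20730,4.56897) → (4.21,4.57)
v6: (0,2.5) → rotate → (-0.37815,2.47123) → ×s → (-0.36681,2.39710) → (-0.37,2.40)

Cross-section at z=3: (-3.84,-0.59) (-3.21,-1.47) (-0.37,-3.98) (3.87,-2.84) (4.21,4.57) (-0.37,2.40)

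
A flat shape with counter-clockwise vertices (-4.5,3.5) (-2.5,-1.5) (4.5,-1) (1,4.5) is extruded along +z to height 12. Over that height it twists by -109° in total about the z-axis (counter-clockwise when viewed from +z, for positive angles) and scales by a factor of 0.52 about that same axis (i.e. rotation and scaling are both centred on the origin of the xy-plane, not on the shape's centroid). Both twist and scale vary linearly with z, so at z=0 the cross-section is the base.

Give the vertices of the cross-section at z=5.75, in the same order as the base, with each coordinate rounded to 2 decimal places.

Cross-section at z=5.75: (0.01,4.39) (-2.09,0.81) (1.51,-3.21) (3.21,1.51)

t = z/height = 5.75/12 = 0.479167
s = 1 + (scale-1)·z/height = 1 + (0.52-1)·5.75/12 = 0.770000
θ = twist·z/height = -109°·5.75/12 = -52.2292° = -0.911571 rad
cos θ = 0.612505, sin θ = -0.790467 (intermediates below are computed at full precision and shown rounded to 5 d.p.)
v1: (-4.5,3.5) → rotate → (0.01036,5.70087) → ×s → (0.00798,4.38967) → (0.01,4.39)
v2: (-2.5,-1.5) → rotate → (-2.71696,1.05741) → ×s → (-2.09206,0.81421) → (-2.09,0.81)
v3: (4.5,-1) → rotate → (1.96580,-4.16961) → ×s → (1.51367,-3.21060) → (1.51,-3.21)
v4: (1,4.5) → rotate → (4.16961,1.96580) → ×s → (3.21060,1.51367) → (3.21,1.51)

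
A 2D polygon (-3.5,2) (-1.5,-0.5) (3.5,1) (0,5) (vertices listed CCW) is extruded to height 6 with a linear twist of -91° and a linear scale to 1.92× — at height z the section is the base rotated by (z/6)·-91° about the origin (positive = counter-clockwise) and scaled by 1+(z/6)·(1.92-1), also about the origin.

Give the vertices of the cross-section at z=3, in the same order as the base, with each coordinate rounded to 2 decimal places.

t = z/height = 3/6 = 0.5
s = 1 + (scale-1)·z/height = 1 + (1.92-1)·3/6 = 1.460000
θ = twist·z/height = -91°·3/6 = -45.5000° = -0.794125 rad
cos θ = 0.700909, sin θ = -0.713250 (intermediates below are computed at full precision and shown rounded to 5 d.p.)
v1: (-3.5,2) → rotate → (-1.02668,3.89820) → ×s → (-1.49896,5.69136) → (-1.50,5.69)
v2: (-1.5,-0.5) → rotate → (-1.40799,0.71942) → ×s → (-2.05566,1.05035) → (-2.06,1.05)
v3: (3.5,1) → rotate → (3.16643,-1.79547) → ×s → (4.62299,-2.62138) → (4.62,-2.62)
v4: (0,5) → rotate → (3.56625,3.50455) → ×s → (5.20673,5.11664) → (5.21,5.12)

Cross-section at z=3: (-1.50,5.69) (-2.06,1.05) (4.62,-2.62) (5.21,5.12)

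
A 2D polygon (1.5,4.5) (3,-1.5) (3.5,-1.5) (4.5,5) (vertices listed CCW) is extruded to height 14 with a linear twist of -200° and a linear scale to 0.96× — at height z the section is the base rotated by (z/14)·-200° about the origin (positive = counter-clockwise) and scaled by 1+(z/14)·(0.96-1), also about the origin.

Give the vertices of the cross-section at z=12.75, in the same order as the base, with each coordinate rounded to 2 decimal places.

Cross-section at z=12.75: (-1.61,-4.28) (-2.83,1.55) (-3.32,1.57) (-4.51,-4.65)

t = z/height = 12.75/14 = 0.910714
s = 1 + (scale-1)·z/height = 1 + (0.96-1)·12.75/14 = 0.963571
θ = twist·z/height = -200°·12.75/14 = -182.1429° = -3.178993 rad
cos θ = -0.999301, sin θ = 0.037391 (intermediates below are computed at full precision and shown rounded to 5 d.p.)
v1: (1.5,4.5) → rotate → (-1.66721,-4.44077) → ×s → (-1.60648,-4.27900) → (-1.61,-4.28)
v2: (3,-1.5) → rotate → (-2.94182,1.61112) → ×s → (-2.83465,1.55243) → (-2.83,1.55)
v3: (3.5,-1.5) → rotate → (-3.44147,1.62982) → ×s → (-3.31610,1.57045) → (-3.32,1.57)
v4: (4.5,5) → rotate → (-4.68381,-4.82824) → ×s → (-4.51318,-4.65236) → (-4.51,-4.65)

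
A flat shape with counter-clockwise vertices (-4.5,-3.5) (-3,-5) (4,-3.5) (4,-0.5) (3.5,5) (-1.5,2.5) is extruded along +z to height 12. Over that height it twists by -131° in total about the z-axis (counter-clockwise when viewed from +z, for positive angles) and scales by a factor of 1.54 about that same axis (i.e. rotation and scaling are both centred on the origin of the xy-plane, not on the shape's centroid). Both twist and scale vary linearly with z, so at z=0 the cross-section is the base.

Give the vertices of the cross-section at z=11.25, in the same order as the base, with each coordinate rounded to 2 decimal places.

t = z/height = 11.25/12 = 0.9375
s = 1 + (scale-1)·z/height = 1 + (1.54-1)·11.25/12 = 1.506250
θ = twist·z/height = -131°·11.25/12 = -122.8125° = -2.143482 rad
cos θ = -0.541892, sin θ = -0.840448 (intermediates below are computed at full precision and shown rounded to 5 d.p.)
v1: (-4.5,-3.5) → rotate → (-0.50306,5.67864) → ×s → (-0.75773,8.55345) → (-0.76,8.55)
v2: (-3,-5) → rotate → (-2.57657,5.23080) → ×s → (-3.88095,7.87890) → (-3.88,7.88)
v3: (4,-3.5) → rotate → (-5.10914,-1.46517) → ×s → (-7.69564,-2.20692) → (-7.70,-2.21)
v4: (4,-0.5) → rotate → (-2.58779,-3.09085) → ×s → (-3.89786,-4.65559) → (-3.90,-4.66)
v5: (3.5,5) → rotate → (2.30562,-5.65103) → ×s → (3.47284,-8.51186) → (3.47,-8.51)
v6: (-1.5,2.5) → rotate → (2.91396,-0.09406) → ×s → (4.38915,-0.14167) → (4.39,-0.14)

Cross-section at z=11.25: (-0.76,8.55) (-3.88,7.88) (-7.70,-2.21) (-3.90,-4.66) (3.47,-8.51) (4.39,-0.14)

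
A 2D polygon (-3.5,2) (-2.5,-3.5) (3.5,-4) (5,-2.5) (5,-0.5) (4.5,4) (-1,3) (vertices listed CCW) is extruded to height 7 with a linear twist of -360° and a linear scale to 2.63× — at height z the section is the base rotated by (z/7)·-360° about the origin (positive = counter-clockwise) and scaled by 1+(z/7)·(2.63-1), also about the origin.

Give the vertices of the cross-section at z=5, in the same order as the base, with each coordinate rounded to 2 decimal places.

t = z/height = 5/7 = 0.714286
s = 1 + (scale-1)·z/height = 1 + (2.63-1)·5/7 = 2.164286
θ = twist·z/height = -360°·5/7 = -257.1429° = -4.487990 rad
cos θ = -0.222521, sin θ = 0.974928 (intermediates below are computed at full precision and shown rounded to 5 d.p.)
v1: (-3.5,2) → rotate → (-1.17103,-3.85729) → ×s → (-2.53445,-8.34828) → (-2.53,-8.35)
v2: (-2.5,-3.5) → rotate → (3.96855,-1.65850) → ×s → (8.58908,-3.58946) → (8.59,-3.59)
v3: (3.5,-4) → rotate → (3.12089,4.30233) → ×s → (6.75449,9.31147) → (6.75,9.31)
v4: (5,-2.5) → rotate → (1.32472,5.43094) → ×s → (2.86706,11.75411) → (2.87,11.75)
v5: (5,-0.5) → rotate → (-0.62514,4.98590) → ×s → (-1.35298,10.79091) → (-1.35,10.79)
v6: (4.5,4) → rotate → (-4.90106,3.49709) → ×s → (-10.60729,7.56871) → (-10.61,7.57)
v7: (-1,3) → rotate → (-2.70226,-1.64249) → ×s → (-5.84847,-3.55482) → (-5.85,-3.55)

Cross-section at z=5: (-2.53,-8.35) (8.59,-3.59) (6.75,9.31) (2.87,11.75) (-1.35,10.79) (-10.61,7.57) (-5.85,-3.55)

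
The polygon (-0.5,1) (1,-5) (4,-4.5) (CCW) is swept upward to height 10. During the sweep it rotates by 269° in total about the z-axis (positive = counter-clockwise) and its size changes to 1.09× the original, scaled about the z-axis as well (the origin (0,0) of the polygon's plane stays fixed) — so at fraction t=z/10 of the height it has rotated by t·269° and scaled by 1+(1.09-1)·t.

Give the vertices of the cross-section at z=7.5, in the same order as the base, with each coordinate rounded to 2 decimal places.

Cross-section at z=7.5: (0.89,-0.79) (-2.97,4.56) (-5.75,2.88)

t = z/height = 7.5/10 = 0.75
s = 1 + (scale-1)·z/height = 1 + (1.09-1)·7.5/10 = 1.067500
θ = twist·z/height = 269°·7.5/10 = 201.7500° = 3.521202 rad
cos θ = -0.928810, sin θ = -0.370557 (intermediates below are computed at full precision and shown rounded to 5 d.p.)
v1: (-0.5,1) → rotate → (0.83496,-0.74353) → ×s → (0.89132,-0.79372) → (0.89,-0.79)
v2: (1,-5) → rotate → (-2.78160,4.27349) → ×s → (-2.96935,4.56195) → (-2.97,4.56)
v3: (4,-4.5) → rotate → (-5.38275,2.69741) → ×s → (-5.74608,2.87949) → (-5.75,2.88)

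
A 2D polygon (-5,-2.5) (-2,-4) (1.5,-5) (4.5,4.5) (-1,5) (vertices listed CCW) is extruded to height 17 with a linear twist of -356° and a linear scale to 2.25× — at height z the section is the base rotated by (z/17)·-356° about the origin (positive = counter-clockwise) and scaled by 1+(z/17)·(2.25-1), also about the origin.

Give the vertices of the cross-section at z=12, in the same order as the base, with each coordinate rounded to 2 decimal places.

Cross-section at z=12: (7.48,-7.41) (8.34,-1.15) (8.01,5.69) (-10.74,5.31) (-8.31,-4.80)

t = z/height = 12/17 = 0.705882
s = 1 + (scale-1)·z/height = 1 + (2.25-1)·12/17 = 1.882353
θ = twist·z/height = -356°·12/17 = -251.2941° = -4.385910 rad
cos θ = -0.320710, sin θ = 0.947177 (intermediates below are computed at full precision and shown rounded to 5 d.p.)
v1: (-5,-2.5) → rotate → (3.97149,-3.93411) → ×s → (7.47575,-7.40539) → (7.48,-7.41)
v2: (-2,-4) → rotate → (4.43013,-0.61151) → ×s → (8.33907,-1.15108) → (8.34,-1.15)
v3: (1.5,-5) → rotate → (4.25482,3.02432) → ×s → (8.00908,5.69283) → (8.01,5.69)
v4: (4.5,4.5) → rotate → (-5.70549,2.81910) → ×s → (-10.73975,5.30655) → (-10.74,5.31)
v5: (-1,5) → rotate → (-4.41518,-2.55073) → ×s → (-8.31092,-4.80137) → (-8.31,-4.80)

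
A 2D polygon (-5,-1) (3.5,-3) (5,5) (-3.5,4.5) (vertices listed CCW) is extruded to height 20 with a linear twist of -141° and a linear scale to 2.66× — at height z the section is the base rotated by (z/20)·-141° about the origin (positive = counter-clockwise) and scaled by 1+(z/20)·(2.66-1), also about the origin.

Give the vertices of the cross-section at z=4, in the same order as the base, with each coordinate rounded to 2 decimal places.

Cross-section at z=4: (-6.50,1.97) (2.22,-5.72) (9.02,2.72) (-1.28,7.49)

t = z/height = 4/20 = 0.2
s = 1 + (scale-1)·z/height = 1 + (2.66-1)·4/20 = 1.332000
θ = twist·z/height = -141°·4/20 = -28.2000° = -0.492183 rad
cos θ = 0.881303, sin θ = -0.472551 (intermediates below are computed at full precision and shown rounded to 5 d.p.)
v1: (-5,-1) → rotate → (-4.87907,1.48145) → ×s → (-6.49892,1.97329) → (-6.50,1.97)
v2: (3.5,-3) → rotate → (1.66691,-4.29784) → ×s → (2.22032,-5.72472) → (2.22,-5.72)
v3: (5,5) → rotate → (6.76927,2.04376) → ×s → (9.01667,2.72229) → (9.02,2.72)
v4: (-3.5,4.5) → rotate → (-0.95808,5.61979) → ×s → (-1.27617,7.48556) → (-1.28,7.49)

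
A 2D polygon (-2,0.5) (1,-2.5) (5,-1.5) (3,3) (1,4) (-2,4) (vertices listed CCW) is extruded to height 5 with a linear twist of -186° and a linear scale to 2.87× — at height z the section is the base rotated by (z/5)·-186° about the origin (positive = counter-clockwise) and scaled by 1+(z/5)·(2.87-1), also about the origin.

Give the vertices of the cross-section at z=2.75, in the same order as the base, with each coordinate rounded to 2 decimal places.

Cross-section at z=2.75: (1.86,3.75) (-5.39,-0.90) (-5.13,-9.26) (4.65,-7.24) (7.50,-3.71) (8.79,2.24)

t = z/height = 2.75/5 = 0.55
s = 1 + (scale-1)·z/height = 1 + (2.87-1)·2.75/5 = 2.028500
θ = twist·z/height = -186°·2.75/5 = -102.3000° = -1.785472 rad
cos θ = -0.213030, sin θ = -0.977046 (intermediates below are computed at full precision and shown rounded to 5 d.p.)
v1: (-2,0.5) → rotate → (0.91458,1.84758) → ×s → (1.85523,3.74781) → (1.86,3.75)
v2: (1,-2.5) → rotate → (-2.65564,-0.44447) → ×s → (-5.38697,-0.90161) → (-5.39,-0.90)
v3: (5,-1.5) → rotate → (-2.53072,-4.56568) → ×s → (-5.13357,-9.26149) → (-5.13,-9.26)
v4: (3,3) → rotate → (2.29205,-3.57023) → ×s → (4.64941,-7.24221) → (4.65,-7.24)
v5: (1,4) → rotate → (3.69515,-1.82917) → ×s → (7.49562,-3.71047) → (7.50,-3.71)
v6: (-2,4) → rotate → (4.33424,1.10197) → ×s → (8.79201,2.23535) → (8.79,2.24)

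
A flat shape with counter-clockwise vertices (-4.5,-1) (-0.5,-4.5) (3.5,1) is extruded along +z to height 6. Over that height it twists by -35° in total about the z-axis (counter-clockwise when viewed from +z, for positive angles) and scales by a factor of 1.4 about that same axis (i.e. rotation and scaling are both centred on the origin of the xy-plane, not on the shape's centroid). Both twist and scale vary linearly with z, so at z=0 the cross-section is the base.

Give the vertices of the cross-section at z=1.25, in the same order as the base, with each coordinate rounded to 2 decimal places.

t = z/height = 1.25/6 = 0.208333
s = 1 + (scale-1)·z/height = 1 + (1.4-1)·1.25/6 = 1.083333
θ = twist·z/height = -35°·1.25/6 = -7.2917° = -0.127264 rad
cos θ = 0.991913, sin θ = -0.126920 (intermediates below are computed at full precision and shown rounded to 5 d.p.)
v1: (-4.5,-1) → rotate → (-4.59053,-0.42077) → ×s → (-4.97307,-0.45584) → (-4.97,-0.46)
v2: (-0.5,-4.5) → rotate → (-1.06710,-4.40015) → ×s → (-1.15602,-4.76683) → (-1.16,-4.77)
v3: (3.5,1) → rotate → (3.59862,0.54769) → ×s → (3.89850,0.59333) → (3.90,0.59)

Cross-section at z=1.25: (-4.97,-0.46) (-1.16,-4.77) (3.90,0.59)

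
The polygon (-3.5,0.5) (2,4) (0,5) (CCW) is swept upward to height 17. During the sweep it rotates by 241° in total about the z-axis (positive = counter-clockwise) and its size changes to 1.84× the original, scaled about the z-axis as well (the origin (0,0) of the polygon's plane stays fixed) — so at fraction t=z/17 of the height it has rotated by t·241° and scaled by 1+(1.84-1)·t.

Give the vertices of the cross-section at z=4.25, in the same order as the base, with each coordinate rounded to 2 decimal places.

Cross-section at z=4.25: (-2.63,-3.38) (-3.00,4.50) (-5.25,3.00)

t = z/height = 4.25/17 = 0.25
s = 1 + (scale-1)·z/height = 1 + (1.84-1)·4.25/17 = 1.210000
θ = twist·z/height = 241°·4.25/17 = 60.2500° = 1.051561 rad
cos θ = 0.496217, sin θ = 0.868199 (intermediates below are computed at full precision and shown rounded to 5 d.p.)
v1: (-3.5,0.5) → rotate → (-2.17086,-2.79059) → ×s → (-2.62674,-3.37661) → (-2.63,-3.38)
v2: (2,4) → rotate → (-2.48036,3.72126) → ×s → (-3.00124,4.50273) → (-3.00,4.50)
v3: (0,5) → rotate → (-4.34099,2.48108) → ×s → (-5.25260,3.00211) → (-5.25,3.00)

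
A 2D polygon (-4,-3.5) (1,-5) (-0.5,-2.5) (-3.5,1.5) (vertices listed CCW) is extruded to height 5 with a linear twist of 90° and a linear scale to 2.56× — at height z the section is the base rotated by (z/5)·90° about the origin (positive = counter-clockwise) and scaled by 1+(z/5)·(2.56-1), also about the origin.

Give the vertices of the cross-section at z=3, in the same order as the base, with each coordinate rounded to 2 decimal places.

Cross-section at z=3: (0.93,-10.25) (8.97,-4.12) (3.35,-3.63) (-6.33,-3.77)

t = z/height = 3/5 = 0.6
s = 1 + (scale-1)·z/height = 1 + (2.56-1)·3/5 = 1.936000
θ = twist·z/height = 90°·3/5 = 54.0000° = 0.942478 rad
cos θ = 0.587785, sin θ = 0.809017 (intermediates below are computed at full precision and shown rounded to 5 d.p.)
v1: (-4,-3.5) → rotate → (0.48042,-5.29332) → ×s → (0.93009,-10.24786) → (0.93,-10.25)
v2: (1,-5) → rotate → (4.63287,-2.12991) → ×s → (8.96924,-4.12350) → (8.97,-4.12)
v3: (-0.5,-2.5) → rotate → (1.72865,-1.87397) → ×s → (3.34667,-3.62801) → (3.35,-3.63)
v4: (-3.5,1.5) → rotate → (-3.27077,-1.94988) → ×s → (-6.33222,-3.77497) → (-6.33,-3.77)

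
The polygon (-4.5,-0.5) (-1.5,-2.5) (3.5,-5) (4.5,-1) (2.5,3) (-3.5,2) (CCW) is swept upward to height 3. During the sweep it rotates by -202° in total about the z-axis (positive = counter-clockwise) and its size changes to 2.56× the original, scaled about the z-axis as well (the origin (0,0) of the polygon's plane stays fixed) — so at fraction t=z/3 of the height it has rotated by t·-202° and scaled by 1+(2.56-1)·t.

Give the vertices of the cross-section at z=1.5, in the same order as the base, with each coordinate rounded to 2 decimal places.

Cross-section at z=1.5: (0.65,8.03) (-3.86,3.47) (-9.93,-4.42) (-3.28,-7.52) (4.39,-5.39) (4.68,5.44)

t = z/height = 1.5/3 = 0.5
s = 1 + (scale-1)·z/height = 1 + (2.56-1)·1.5/3 = 1.780000
θ = twist·z/height = -202°·1.5/3 = -101.0000° = -1.762783 rad
cos θ = -0.190809, sin θ = -0.981627 (intermediates below are computed at full precision and shown rounded to 5 d.p.)
v1: (-4.5,-0.5) → rotate → (0.36783,4.51273) → ×s → (0.65473,8.03265) → (0.65,8.03)
v2: (-1.5,-2.5) → rotate → (-2.16785,1.94946) → ×s → (-3.85878,3.47004) → (-3.86,3.47)
v3: (3.5,-5) → rotate → (-5.57597,-2.48165) → ×s → (-9.92522,-4.41734) → (-9.93,-4.42)
v4: (4.5,-1) → rotate → (-1.84027,-4.22651) → ×s → (-3.27568,-7.52319) → (-3.28,-7.52)
v5: (2.5,3) → rotate → (2.46786,-3.02649) → ×s → (4.39279,-5.38716) → (4.39,-5.39)
v6: (-3.5,2) → rotate → (2.63109,3.05408) → ×s → (4.68333,5.43626) → (4.68,5.44)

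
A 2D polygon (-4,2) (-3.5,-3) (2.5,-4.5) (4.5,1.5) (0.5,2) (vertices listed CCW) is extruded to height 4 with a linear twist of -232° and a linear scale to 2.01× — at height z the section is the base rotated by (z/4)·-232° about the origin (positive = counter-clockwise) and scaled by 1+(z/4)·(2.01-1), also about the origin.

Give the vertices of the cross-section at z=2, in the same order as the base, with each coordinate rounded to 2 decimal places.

Cross-section at z=2: (5.34,4.09) (-1.75,6.71) (-7.74,-0.41) (-0.94,-7.08) (2.38,-2.00)

t = z/height = 2/4 = 0.5
s = 1 + (scale-1)·z/height = 1 + (2.01-1)·2/4 = 1.505000
θ = twist·z/height = -232°·2/4 = -116.0000° = -2.024582 rad
cos θ = -0.438371, sin θ = -0.898794 (intermediates below are computed at full precision and shown rounded to 5 d.p.)
v1: (-4,2) → rotate → (3.55107,2.71843) → ×s → (5.34436,4.09124) → (5.34,4.09)
v2: (-3.5,-3) → rotate → (-1.16208,4.46089) → ×s → (-1.74894,6.71364) → (-1.75,6.71)
v3: (2.5,-4.5) → rotate → (-5.14050,-0.27431) → ×s → (-7.73645,-0.41284) → (-7.74,-0.41)
v4: (4.5,1.5) → rotate → (-0.62448,-4.70213) → ×s → (-0.93984,-7.07671) → (-0.94,-7.08)
v5: (0.5,2) → rotate → (1.57840,-1.32614) → ×s → (2.37550,-1.99584) → (2.38,-2.00)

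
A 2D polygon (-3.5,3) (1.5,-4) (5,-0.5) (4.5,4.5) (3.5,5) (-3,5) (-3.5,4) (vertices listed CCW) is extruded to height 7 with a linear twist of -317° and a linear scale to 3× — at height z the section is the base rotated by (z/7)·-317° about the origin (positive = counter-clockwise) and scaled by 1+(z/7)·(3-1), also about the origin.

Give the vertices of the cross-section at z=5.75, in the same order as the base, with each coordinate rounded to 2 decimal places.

Cross-section at z=5.75: (-6.27,-10.44) (9.76,5.67) (-0.90,13.25) (-13.71,9.74) (-14.57,6.91) (-11.71,-10.02) (-8.88,-10.88)

t = z/height = 5.75/7 = 0.821429
s = 1 + (scale-1)·z/height = 1 + (3-1)·5.75/7 = 2.642857
θ = twist·z/height = -317°·5.75/7 = -260.3929° = -4.544713 rad
cos θ = -0.166892, sin θ = 0.985975 (intermediates below are computed at full precision and shown rounded to 5 d.p.)
v1: (-3.5,3) → rotate → (-2.37380,-3.95159) → ×s → (-6.27363,-10.44348) → (-6.27,-10.44)
v2: (1.5,-4) → rotate → (3.69356,2.14653) → ×s → (9.76156,5.67297) → (9.76,5.67)
v3: (5,-0.5) → rotate → (-0.34147,5.01332) → ×s → (-0.90246,13.24949) → (-0.90,13.25)
v4: (4.5,4.5) → rotate → (-5.18790,3.68588) → ×s → (-13.71088,9.74124) → (-13.71,9.74)
v5: (3.5,5) → rotate → (-5.51400,2.61646) → ×s → (-14.57271,6.91492) → (-14.57,6.91)
v6: (-3,5) → rotate → (-4.42920,-3.79238) → ×s → (-11.70575,-10.02273) → (-11.71,-10.02)
v7: (-3.5,4) → rotate → (-3.35978,-4.11848) → ×s → (-8.87942,-10.88455) → (-8.88,-10.88)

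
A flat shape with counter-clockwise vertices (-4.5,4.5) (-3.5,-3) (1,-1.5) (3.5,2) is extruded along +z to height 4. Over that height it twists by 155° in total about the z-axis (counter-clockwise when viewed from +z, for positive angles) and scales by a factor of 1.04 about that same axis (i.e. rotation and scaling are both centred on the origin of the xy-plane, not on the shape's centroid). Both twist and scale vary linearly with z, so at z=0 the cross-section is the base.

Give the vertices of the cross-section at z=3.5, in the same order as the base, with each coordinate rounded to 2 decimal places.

Cross-section at z=3.5: (0.07,-6.59) (4.76,-0.31) (0.35,1.83) (-4.04,1.05)

t = z/height = 3.5/4 = 0.875
s = 1 + (scale-1)·z/height = 1 + (1.04-1)·3.5/4 = 1.035000
θ = twist·z/height = 155°·3.5/4 = 135.6250° = 2.367103 rad
cos θ = -0.714778, sin θ = 0.699352 (intermediates below are computed at full precision and shown rounded to 5 d.p.)
v1: (-4.5,4.5) → rotate → (0.06942,-6.36358) → ×s → (0.07185,-6.58631) → (0.07,-6.59)
v2: (-3.5,-3) → rotate → (4.59978,-0.30340) → ×s → (4.76077,-0.31402) → (4.76,-0.31)
v3: (1,-1.5) → rotate → (0.33425,1.77152) → ×s → (0.34595,1.83352) → (0.35,1.83)
v4: (3.5,2) → rotate → (-3.90043,1.01817) → ×s → (-4.03694,1.05381) → (-4.04,1.05)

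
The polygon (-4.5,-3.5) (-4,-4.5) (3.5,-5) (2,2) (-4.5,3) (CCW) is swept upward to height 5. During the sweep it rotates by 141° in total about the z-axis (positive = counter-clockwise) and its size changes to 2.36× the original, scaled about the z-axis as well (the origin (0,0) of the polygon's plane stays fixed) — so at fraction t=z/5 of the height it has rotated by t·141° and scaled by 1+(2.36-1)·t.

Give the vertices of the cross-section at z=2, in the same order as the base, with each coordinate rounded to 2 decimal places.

t = z/height = 2/5 = 0.4
s = 1 + (scale-1)·z/height = 1 + (2.36-1)·2/5 = 1.544000
θ = twist·z/height = 141°·2/5 = 56.4000° = 0.984366 rad
cos θ = 0.553392, sin θ = 0.832921 (intermediates below are computed at full precision and shown rounded to 5 d.p.)
v1: (-4.5,-3.5) → rotate → (0.42496,-5.68502) → ×s → (0.65614,-8.77766) → (0.66,-8.78)
v2: (-4,-4.5) → rotate → (1.53458,-5.82195) → ×s → (2.36939,-8.98909) → (2.37,-8.99)
v3: (3.5,-5) → rotate → (6.10148,0.14827) → ×s → (9.42068,0.22892) → (9.42,0.23)
v4: (2,2) → rotate → (-0.55906,2.77263) → ×s → (-0.86319,4.28093) → (-0.86,4.28)
v5: (-4.5,3) → rotate → (-4.98903,-2.08797) → ×s → (-7.70306,-3.22383) → (-7.70,-3.22)

Cross-section at z=2: (0.66,-8.78) (2.37,-8.99) (9.42,0.23) (-0.86,4.28) (-7.70,-3.22)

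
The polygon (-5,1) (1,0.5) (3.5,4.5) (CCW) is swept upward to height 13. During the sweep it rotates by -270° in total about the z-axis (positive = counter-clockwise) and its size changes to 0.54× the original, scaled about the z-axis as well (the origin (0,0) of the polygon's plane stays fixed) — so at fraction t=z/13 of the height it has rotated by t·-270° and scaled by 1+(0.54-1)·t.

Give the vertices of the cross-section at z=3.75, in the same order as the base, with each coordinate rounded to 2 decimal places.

t = z/height = 3.75/13 = 0.288462
s = 1 + (scale-1)·z/height = 1 + (0.54-1)·3.75/13 = 0.867308
θ = twist·z/height = -270°·3.75/13 = -77.8846° = -1.359343 rad
cos θ = 0.209881, sin θ = -0.977727 (intermediates below are computed at full precision and shown rounded to 5 d.p.)
v1: (-5,1) → rotate → (-0.07168,5.09852) → ×s → (-0.06217,4.42198) → (-0.06,4.42)
v2: (1,0.5) → rotate → (0.69874,-0.87279) → ×s → (0.60603,-0.75697) → (0.61,-0.76)
v3: (3.5,4.5) → rotate → (5.13435,-2.47758) → ×s → (4.45307,-2.14882) → (4.45,-2.15)

Cross-section at z=3.75: (-0.06,4.42) (0.61,-0.76) (4.45,-2.15)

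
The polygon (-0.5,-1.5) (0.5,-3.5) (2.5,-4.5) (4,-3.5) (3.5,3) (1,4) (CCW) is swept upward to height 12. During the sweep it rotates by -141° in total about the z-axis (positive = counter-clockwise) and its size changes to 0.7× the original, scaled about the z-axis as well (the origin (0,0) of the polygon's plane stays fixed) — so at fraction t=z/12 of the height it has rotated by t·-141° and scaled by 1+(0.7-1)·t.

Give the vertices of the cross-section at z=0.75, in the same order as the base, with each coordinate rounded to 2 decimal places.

t = z/height = 0.75/12 = 0.0625
s = 1 + (scale-1)·z/height = 1 + (0.7-1)·0.75/12 = 0.981250
θ = twist·z/height = -141°·0.75/12 = -8.8125° = -0.153807 rad
cos θ = 0.988195, sin θ = -0.153201 (intermediates below are computed at full precision and shown rounded to 5 d.p.)
v1: (-0.5,-1.5) → rotate → (-0.72390,-1.40569) → ×s → (-0.71033,-1.37934) → (-0.71,-1.38)
v2: (0.5,-3.5) → rotate → (-0.04211,-3.53528) → ×s → (-0.04132,-3.46900) → (-0.04,-3.47)
v3: (2.5,-4.5) → rotate → (1.78108,-4.82988) → ×s → (1.74769,-4.73932) → (1.75,-4.74)
v4: (4,-3.5) → rotate → (3.41657,-4.07149) → ×s → (3.35251,-3.99515) → (3.35,-4.00)
v5: (3.5,3) → rotate → (3.91829,2.42838) → ×s → (3.84482,2.38285) → (3.84,2.38)
v6: (1,4) → rotate → (1.60100,3.79958) → ×s → (1.57098,3.72834) → (1.57,3.73)

Cross-section at z=0.75: (-0.71,-1.38) (-0.04,-3.47) (1.75,-4.74) (3.35,-4.00) (3.84,2.38) (1.57,3.73)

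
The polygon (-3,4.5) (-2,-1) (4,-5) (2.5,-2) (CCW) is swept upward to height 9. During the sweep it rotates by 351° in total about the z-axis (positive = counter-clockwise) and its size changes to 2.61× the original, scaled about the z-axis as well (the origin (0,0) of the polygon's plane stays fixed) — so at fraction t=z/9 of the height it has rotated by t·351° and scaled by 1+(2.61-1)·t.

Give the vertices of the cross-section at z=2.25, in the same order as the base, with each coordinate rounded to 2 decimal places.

Cross-section at z=2.25: (-6.47,-3.96) (1.29,-2.86) (7.23,5.33) (2.94,3.39)

t = z/height = 2.25/9 = 0.25
s = 1 + (scale-1)·z/height = 1 + (2.61-1)·2.25/9 = 1.402500
θ = twist·z/height = 351°·2.25/9 = 87.7500° = 1.531526 rad
cos θ = 0.039260, sin θ = 0.999229 (intermediates below are computed at full precision and shown rounded to 5 d.p.)
v1: (-3,4.5) → rotate → (-4.61431,-2.82102) → ×s → (-6.47157,-3.95648) → (-6.47,-3.96)
v2: (-2,-1) → rotate → (0.92071,-2.03772) → ×s → (1.29129,-2.85790) → (1.29,-2.86)
v3: (4,-5) → rotate → (5.15318,3.80062) → ×s → (7.22734,5.33037) → (7.23,5.33)
v4: (2.5,-2) → rotate → (2.09661,2.41955) → ×s → (2.94049,3.39342) → (2.94,3.39)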